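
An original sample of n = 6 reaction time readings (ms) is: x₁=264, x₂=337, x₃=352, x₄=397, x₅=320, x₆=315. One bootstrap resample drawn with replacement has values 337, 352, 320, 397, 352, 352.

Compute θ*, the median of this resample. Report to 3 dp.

θ* = 352.000

Sorted: 320, 337, 352, 352, 352, 397
Median = average of the two middle values = 352.000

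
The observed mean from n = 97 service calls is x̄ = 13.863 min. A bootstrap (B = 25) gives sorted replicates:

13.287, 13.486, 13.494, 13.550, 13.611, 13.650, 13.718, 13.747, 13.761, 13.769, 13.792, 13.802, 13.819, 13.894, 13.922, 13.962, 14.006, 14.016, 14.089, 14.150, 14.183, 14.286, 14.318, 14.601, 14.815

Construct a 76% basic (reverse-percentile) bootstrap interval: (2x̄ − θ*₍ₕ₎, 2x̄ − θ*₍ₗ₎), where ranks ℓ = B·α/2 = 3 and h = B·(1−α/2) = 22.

(13.440, 14.232)

Percentile endpoints at ranks 3 and 22: θ*₍3₎ = 13.494, θ*₍22₎ = 14.286.
Basic interval reflects these around x̄:
  lower = 2 × 13.863 − 14.286 = 13.440
  upper = 2 × 13.863 − 13.494 = 14.232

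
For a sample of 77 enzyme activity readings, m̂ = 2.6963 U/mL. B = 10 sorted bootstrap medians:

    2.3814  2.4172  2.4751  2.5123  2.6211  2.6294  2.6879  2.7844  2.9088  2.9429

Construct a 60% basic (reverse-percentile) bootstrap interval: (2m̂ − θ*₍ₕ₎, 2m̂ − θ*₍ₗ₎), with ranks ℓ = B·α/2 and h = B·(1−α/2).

(2.6082, 2.9754)

Percentile endpoints at ranks 2 and 8: θ*₍2₎ = 2.4172, θ*₍8₎ = 2.7844.
Basic interval reflects these around m̂:
  lower = 2 × 2.6963 − 2.7844 = 2.6082
  upper = 2 × 2.6963 − 2.4172 = 2.9754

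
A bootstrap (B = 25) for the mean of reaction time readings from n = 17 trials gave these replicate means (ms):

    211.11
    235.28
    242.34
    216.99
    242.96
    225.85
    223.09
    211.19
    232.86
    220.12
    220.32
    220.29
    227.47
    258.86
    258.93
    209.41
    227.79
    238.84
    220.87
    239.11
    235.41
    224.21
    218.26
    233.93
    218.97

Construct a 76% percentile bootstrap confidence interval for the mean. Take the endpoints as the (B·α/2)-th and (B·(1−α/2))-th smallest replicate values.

(211.19, 242.34)

Sorted replicates: 209.41, 211.11, 211.19, 216.99, 218.26, 218.97, 220.12, 220.29, 220.32, 220.87, 223.09, 224.21, 225.85, 227.47, 227.79, 232.86, 233.93, 235.28, 235.41, 238.84, 239.11, 242.34, 242.96, 258.86, 258.93
α = 0.24; lower rank = 25 × 0.120 = 3; upper rank = 25 × 0.880 = 22.
The 3rd smallest replicate is 211.19; the 22nd is 242.34.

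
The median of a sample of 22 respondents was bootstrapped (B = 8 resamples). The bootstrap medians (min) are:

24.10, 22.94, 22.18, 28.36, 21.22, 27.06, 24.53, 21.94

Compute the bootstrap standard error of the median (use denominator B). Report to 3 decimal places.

SE* = 2.373

Bootstrap SE is the standard deviation of the 8 replicate medians.
Mean of replicates: (24.10 + 22.94 + 22.18 + 28.36 + 21.22 + 27.06 + 24.53 + 21.94) / 8 = 192.3300 / 8 = 24.0413
Sum of squared deviations: (+0.0587)² + (−1.1013)² + (−1.8613)² + (+4.3187)² + (−2.8213)² + (+3.0187)² + (+0.4887)² + (−2.1013)² = 45.0585
Variance = 45.0585 / 8 = 5.6323
SE* = √5.6323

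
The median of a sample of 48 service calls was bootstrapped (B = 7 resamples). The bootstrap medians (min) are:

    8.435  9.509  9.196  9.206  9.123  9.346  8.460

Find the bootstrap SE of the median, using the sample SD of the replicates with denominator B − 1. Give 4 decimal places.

SE* = 0.4232

Bootstrap SE is the standard deviation of the 7 replicate medians.
Mean of replicates: (8.435 + 9.509 + 9.196 + 9.206 + 9.123 + 9.346 + 8.460) / 7 = 63.27500 / 7 = 9.03929
Sum of squared deviations: (−0.60429)² + (+0.46971)² + (+0.15671)² + (+0.16671)² + (+0.08371)² + (+0.30671)² + (−0.57929)² = 1.07480
Variance = 1.07480 / 6 = 0.17913
SE* = √0.17913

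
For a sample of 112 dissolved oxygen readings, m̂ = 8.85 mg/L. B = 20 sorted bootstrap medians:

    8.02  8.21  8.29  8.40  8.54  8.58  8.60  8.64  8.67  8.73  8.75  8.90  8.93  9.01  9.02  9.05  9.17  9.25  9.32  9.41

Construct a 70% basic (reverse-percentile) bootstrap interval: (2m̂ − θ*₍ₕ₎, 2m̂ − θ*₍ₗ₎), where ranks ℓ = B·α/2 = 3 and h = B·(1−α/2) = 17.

Percentile endpoints at ranks 3 and 17: θ*₍3₎ = 8.29, θ*₍17₎ = 9.17.
Basic interval reflects these around m̂:
  lower = 2 × 8.85 − 9.17 = 8.53
  upper = 2 × 8.85 − 8.29 = 9.41

(8.53, 9.41)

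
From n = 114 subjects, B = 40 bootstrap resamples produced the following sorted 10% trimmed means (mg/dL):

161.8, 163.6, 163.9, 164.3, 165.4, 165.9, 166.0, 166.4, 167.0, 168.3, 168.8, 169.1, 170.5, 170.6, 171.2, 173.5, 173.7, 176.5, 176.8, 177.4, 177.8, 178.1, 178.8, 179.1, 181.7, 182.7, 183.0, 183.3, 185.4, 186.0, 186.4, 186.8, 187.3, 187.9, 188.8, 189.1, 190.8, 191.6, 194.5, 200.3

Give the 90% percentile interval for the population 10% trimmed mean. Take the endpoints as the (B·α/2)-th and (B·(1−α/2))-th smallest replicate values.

α = 0.10; lower rank = 40 × 0.050 = 2; upper rank = 40 × 0.950 = 38.
The 2nd smallest replicate is 163.6; the 38th is 191.6.

(163.6, 191.6)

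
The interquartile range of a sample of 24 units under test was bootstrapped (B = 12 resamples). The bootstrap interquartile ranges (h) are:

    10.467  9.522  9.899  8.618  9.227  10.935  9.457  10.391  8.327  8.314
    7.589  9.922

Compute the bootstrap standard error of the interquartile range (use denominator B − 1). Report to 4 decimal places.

Bootstrap SE is the standard deviation of the 12 replicate interquartile ranges.
Mean of replicates: (10.467 + 9.522 + 9.899 + 8.618 + 9.227 + 10.935 + 9.457 + 10.391 + 8.327 + 8.314 + 7.589 + 9.922) / 12 = 112.66800 / 12 = 9.38900
Sum of squared deviations: (+1.07800)² + (+0.13300)² + (+0.51000)² + (−0.77100)² + (−0.16200)² + (+1.54600)² + (+0.06800)² + (+1.00200)² + (−1.06200)² + (−1.07500)² + (−1.80000)² + (+0.53300)² = 11.26686
Variance = 11.26686 / 11 = 1.02426
SE* = √1.02426

SE* = 1.0121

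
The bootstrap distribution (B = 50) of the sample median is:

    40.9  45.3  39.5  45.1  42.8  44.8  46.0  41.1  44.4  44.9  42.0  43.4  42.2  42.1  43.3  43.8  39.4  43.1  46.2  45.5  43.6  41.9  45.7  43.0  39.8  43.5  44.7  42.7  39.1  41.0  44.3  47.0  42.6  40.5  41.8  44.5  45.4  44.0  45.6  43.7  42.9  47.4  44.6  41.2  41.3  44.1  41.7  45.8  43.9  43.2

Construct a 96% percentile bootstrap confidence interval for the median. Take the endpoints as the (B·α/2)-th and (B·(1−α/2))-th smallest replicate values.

Sorted replicates: 39.1, 39.4, 39.5, 39.8, 40.5, 40.9, 41.0, 41.1, 41.2, 41.3, 41.7, 41.8, 41.9, 42.0, 42.1, 42.2, 42.6, 42.7, 42.8, 42.9, 43.0, 43.1, 43.2, 43.3, 43.4, 43.5, 43.6, 43.7, 43.8, 43.9, 44.0, 44.1, 44.3, 44.4, 44.5, 44.6, 44.7, 44.8, 44.9, 45.1, 45.3, 45.4, 45.5, 45.6, 45.7, 45.8, 46.0, 46.2, 47.0, 47.4
α = 0.04; lower rank = 50 × 0.020 = 1; upper rank = 50 × 0.980 = 49.
The 1st smallest replicate is 39.1; the 49th is 47.0.

(39.1, 47.0)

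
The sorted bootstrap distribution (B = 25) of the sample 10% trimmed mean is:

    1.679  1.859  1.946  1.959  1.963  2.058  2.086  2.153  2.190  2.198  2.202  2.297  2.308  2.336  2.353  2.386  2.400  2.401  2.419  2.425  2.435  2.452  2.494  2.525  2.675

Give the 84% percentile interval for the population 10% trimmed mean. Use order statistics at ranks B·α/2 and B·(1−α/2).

(1.859, 2.494)

α = 0.16; lower rank = 25 × 0.080 = 2; upper rank = 25 × 0.920 = 23.
The 2nd smallest replicate is 1.859; the 23rd is 2.494.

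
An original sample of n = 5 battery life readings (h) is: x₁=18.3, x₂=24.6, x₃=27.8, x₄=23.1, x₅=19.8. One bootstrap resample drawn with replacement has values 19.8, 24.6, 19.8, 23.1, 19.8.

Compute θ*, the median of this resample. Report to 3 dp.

Sorted: 19.8, 19.8, 19.8, 23.1, 24.6
Median = middle value = 19.800

θ* = 19.800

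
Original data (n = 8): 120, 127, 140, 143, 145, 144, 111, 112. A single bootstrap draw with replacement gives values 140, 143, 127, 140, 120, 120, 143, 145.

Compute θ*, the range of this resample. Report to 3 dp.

θ* = 25.000

Range = 145 − 120 = 25.000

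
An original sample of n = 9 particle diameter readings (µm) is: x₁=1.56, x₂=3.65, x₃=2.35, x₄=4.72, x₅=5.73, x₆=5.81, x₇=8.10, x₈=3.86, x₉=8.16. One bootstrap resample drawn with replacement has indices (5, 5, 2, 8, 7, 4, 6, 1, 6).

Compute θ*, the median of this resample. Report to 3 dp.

θ* = 5.730

Resample values: 5.73, 5.73, 3.65, 3.86, 8.10, 4.72, 5.81, 1.56, 5.81.
Sorted: 1.56, 3.65, 3.86, 4.72, 5.73, 5.73, 5.81, 5.81, 8.10
Median = middle value = 5.730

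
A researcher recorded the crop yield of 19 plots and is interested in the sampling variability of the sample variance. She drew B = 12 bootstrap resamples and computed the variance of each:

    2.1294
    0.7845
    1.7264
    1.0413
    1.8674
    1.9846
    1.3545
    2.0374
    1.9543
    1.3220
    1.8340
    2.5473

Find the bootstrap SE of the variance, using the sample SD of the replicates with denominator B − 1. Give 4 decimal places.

Bootstrap SE is the standard deviation of the 12 replicate variances.
Mean of replicates: (2.1294 + 0.7845 + 1.7264 + 1.0413 + 1.8674 + 1.9846 + 1.3545 + 2.0374 + 1.9543 + 1.3220 + 1.8340 + 2.5473) / 12 = 20.58310 / 12 = 1.71526
Sum of squared deviations: (+0.41414)² + (−0.93076)² + (+0.01114)² + (−0.67396)² + (+0.15214)² + (+0.26934)² + (−0.36076)² + (+0.32214)² + (+0.23904)² + (−0.39326)² + (+0.11874)² + (+0.83204)² = 2.73997
Variance = 2.73997 / 11 = 0.24909
SE* = √0.24909

SE* = 0.4991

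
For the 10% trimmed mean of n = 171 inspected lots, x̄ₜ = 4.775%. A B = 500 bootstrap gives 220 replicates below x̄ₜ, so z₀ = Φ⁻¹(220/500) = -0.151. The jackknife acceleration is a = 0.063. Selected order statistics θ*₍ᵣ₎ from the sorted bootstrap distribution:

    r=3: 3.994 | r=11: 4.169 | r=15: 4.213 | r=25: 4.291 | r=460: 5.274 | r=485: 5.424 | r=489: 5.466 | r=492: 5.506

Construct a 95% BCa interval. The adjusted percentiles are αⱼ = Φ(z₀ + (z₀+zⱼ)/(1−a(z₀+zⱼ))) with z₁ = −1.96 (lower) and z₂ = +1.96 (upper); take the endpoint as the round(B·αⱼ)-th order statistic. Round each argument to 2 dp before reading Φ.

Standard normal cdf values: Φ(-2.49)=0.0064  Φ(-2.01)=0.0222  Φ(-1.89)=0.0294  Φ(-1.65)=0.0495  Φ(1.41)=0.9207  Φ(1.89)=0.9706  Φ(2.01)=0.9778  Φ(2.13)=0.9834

Lower: z₀ + z₁ = -0.151 + (-1.960) = -2.111; 1 − a(z₀+z₁) = 1 − (0.063)(-2.111) = 1.1330; argument = -0.151 + (-2.111)/1.1330 = -2.0142 → -2.01.
α₁ = Φ(-2.01) = 0.0222; rank = round(500 × 0.0222) = 11; θ*₍11₎ = 4.169.
Upper: z₀ + z₂ = 1.809; 1 − a(z₀+z₂) = 0.8860; argument = 1.8907 → 1.89; α₂ = 0.9706; rank = 485; θ*₍485₎ = 5.424.

(4.169, 5.424)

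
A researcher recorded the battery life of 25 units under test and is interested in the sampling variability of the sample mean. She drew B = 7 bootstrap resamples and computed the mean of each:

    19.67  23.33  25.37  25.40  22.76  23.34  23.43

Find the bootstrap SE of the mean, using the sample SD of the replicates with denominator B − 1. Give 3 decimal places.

SE* = 1.923

Bootstrap SE is the standard deviation of the 7 replicate means.
Mean of replicates: (19.67 + 23.33 + 25.37 + 25.40 + 22.76 + 23.34 + 23.43) / 7 = 163.3000 / 7 = 23.3286
Sum of squared deviations: (−3.6586)² + (+0.0014)² + (+2.0414)² + (+2.0714)² + (−0.5686)² + (+0.0114)² + (+0.1014)² = 22.1771
Variance = 22.1771 / 6 = 3.6962
SE* = √3.6962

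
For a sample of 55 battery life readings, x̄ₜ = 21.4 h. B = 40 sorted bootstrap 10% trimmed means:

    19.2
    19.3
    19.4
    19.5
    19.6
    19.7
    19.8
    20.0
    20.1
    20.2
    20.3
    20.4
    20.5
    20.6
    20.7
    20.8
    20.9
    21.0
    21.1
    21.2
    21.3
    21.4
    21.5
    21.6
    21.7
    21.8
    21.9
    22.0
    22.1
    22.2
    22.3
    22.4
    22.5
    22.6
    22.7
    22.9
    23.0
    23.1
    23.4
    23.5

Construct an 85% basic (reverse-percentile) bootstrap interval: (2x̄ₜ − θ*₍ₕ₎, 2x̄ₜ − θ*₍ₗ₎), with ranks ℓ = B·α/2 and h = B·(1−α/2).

(19.8, 23.4)

Percentile endpoints at ranks 3 and 37: θ*₍3₎ = 19.4, θ*₍37₎ = 23.0.
Basic interval reflects these around x̄ₜ:
  lower = 2 × 21.4 − 23.0 = 19.8
  upper = 2 × 21.4 − 19.4 = 23.4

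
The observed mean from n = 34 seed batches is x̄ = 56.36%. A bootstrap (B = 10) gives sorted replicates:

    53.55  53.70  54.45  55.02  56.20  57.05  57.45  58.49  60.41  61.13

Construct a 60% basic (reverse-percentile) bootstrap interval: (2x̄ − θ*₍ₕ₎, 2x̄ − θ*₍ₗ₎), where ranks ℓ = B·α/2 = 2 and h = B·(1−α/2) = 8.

(54.23, 59.02)

Percentile endpoints at ranks 2 and 8: θ*₍2₎ = 53.70, θ*₍8₎ = 58.49.
Basic interval reflects these around x̄:
  lower = 2 × 56.36 − 58.49 = 54.23
  upper = 2 × 56.36 − 53.70 = 59.02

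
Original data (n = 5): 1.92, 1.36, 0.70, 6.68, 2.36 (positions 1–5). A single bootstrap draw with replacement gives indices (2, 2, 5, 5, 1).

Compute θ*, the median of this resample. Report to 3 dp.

Resample values: 1.36, 1.36, 2.36, 2.36, 1.92.
Sorted: 1.36, 1.36, 1.92, 2.36, 2.36
Median = middle value = 1.920

θ* = 1.920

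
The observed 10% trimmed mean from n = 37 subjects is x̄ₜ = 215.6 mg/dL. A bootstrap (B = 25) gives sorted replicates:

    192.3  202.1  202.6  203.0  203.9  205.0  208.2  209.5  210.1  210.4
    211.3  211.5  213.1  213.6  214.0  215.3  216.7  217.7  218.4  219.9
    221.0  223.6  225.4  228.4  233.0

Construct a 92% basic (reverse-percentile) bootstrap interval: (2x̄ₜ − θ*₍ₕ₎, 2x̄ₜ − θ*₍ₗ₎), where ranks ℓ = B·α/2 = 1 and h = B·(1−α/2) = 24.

Percentile endpoints at ranks 1 and 24: θ*₍1₎ = 192.3, θ*₍24₎ = 228.4.
Basic interval reflects these around x̄ₜ:
  lower = 2 × 215.6 − 228.4 = 202.8
  upper = 2 × 215.6 − 192.3 = 238.9

(202.8, 238.9)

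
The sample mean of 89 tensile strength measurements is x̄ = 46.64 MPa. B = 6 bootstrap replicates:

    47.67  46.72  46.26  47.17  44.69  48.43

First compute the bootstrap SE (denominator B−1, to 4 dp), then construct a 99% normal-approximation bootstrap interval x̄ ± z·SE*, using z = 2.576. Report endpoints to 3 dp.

Mean of replicates = 46.8233; sum of squared deviations = 8.2975; SE* = √(8.2975/5) = 1.2882
Margin = 2.576 × 1.2882 = 3.3184
Interval: 46.64 ± 3.3184

(43.322, 49.958)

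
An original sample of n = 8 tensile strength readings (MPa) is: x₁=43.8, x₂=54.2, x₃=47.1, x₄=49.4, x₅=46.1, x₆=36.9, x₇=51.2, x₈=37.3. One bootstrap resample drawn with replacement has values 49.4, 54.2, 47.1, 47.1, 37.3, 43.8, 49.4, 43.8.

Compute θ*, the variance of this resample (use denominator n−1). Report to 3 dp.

Mean = 46.5125; sum of squared deviations = 176.0488
s² = 176.0488 / 7 = 25.1498

θ* = 25.150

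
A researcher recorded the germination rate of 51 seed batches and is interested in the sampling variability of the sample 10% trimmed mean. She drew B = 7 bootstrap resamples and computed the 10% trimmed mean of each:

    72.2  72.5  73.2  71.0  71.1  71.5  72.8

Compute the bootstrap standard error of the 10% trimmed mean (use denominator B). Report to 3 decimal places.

Bootstrap SE is the standard deviation of the 7 replicate 10% trimmed means.
Mean of replicates: (72.2 + 72.5 + 73.2 + 71.0 + 71.1 + 71.5 + 72.8) / 7 = 504.3000 / 7 = 72.0429
Sum of squared deviations: (+0.1571)² + (+0.4571)² + (+1.1571)² + (−1.0429)² + (−0.9429)² + (−0.5429)² + (+0.7571)² = 4.4171
Variance = 4.4171 / 7 = 0.6310
SE* = √0.6310

SE* = 0.794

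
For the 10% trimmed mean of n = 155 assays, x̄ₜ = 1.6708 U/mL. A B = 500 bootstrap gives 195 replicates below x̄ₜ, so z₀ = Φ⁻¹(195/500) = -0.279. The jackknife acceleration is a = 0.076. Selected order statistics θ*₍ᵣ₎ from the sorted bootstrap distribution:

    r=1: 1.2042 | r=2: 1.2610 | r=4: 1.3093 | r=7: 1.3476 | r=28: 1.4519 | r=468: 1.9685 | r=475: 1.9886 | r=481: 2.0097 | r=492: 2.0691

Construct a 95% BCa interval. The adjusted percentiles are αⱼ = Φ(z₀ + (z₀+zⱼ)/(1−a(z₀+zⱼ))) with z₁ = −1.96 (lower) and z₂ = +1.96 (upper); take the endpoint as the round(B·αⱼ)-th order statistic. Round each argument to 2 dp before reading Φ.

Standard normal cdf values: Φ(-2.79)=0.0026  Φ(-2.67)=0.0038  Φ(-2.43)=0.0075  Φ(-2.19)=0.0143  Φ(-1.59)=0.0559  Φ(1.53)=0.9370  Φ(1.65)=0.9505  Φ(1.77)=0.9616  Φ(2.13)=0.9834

(1.3476, 1.9886)

Lower: z₀ + z₁ = -0.279 + (-1.960) = -2.239; 1 − a(z₀+z₁) = 1 − (0.076)(-2.239) = 1.1702; argument = -0.279 + (-2.239)/1.1702 = -2.1924 → -2.19.
α₁ = Φ(-2.19) = 0.0143; rank = round(500 × 0.0143) = 7; θ*₍7₎ = 1.3476.
Upper: z₀ + z₂ = 1.681; 1 − a(z₀+z₂) = 0.8722; argument = 1.6482 → 1.65; α₂ = 0.9505; rank = 475; θ*₍475₎ = 1.9886.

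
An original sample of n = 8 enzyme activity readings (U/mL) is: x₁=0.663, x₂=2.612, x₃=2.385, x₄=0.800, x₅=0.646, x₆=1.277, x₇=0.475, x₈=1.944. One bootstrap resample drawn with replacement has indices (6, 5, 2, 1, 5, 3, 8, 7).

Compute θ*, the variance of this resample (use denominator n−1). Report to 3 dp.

θ* = 0.750

Resample values: 1.277, 0.646, 2.612, 0.663, 0.646, 2.385, 1.944, 0.475.
Mean = 1.3310; sum of squared deviations = 5.2480
s² = 5.2480 / 7 = 0.7497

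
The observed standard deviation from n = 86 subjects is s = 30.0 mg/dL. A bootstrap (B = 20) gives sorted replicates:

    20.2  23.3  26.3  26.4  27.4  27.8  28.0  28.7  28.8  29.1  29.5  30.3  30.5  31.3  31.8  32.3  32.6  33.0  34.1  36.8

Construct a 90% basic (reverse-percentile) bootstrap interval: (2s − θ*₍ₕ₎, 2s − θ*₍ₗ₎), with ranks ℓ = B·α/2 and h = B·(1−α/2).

(25.9, 39.8)

Percentile endpoints at ranks 1 and 19: θ*₍1₎ = 20.2, θ*₍19₎ = 34.1.
Basic interval reflects these around s:
  lower = 2 × 30.0 − 34.1 = 25.9
  upper = 2 × 30.0 − 20.2 = 39.8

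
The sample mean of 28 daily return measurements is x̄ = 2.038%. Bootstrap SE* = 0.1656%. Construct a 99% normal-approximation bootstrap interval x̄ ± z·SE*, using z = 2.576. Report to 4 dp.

Margin = 2.576 × 0.1656 = 0.42659
Interval: 2.038 ± 0.42659

(1.6114, 2.4646)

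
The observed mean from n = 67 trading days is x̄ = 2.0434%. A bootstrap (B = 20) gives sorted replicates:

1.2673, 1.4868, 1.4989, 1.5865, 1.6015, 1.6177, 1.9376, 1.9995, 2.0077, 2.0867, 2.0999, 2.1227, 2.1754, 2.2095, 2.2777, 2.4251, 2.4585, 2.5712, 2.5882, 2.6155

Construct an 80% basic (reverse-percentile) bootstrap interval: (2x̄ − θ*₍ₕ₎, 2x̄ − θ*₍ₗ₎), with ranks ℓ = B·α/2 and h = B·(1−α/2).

(1.5156, 2.6000)

Percentile endpoints at ranks 2 and 18: θ*₍2₎ = 1.4868, θ*₍18₎ = 2.5712.
Basic interval reflects these around x̄:
  lower = 2 × 2.0434 − 2.5712 = 1.5156
  upper = 2 × 2.0434 − 1.4868 = 2.6000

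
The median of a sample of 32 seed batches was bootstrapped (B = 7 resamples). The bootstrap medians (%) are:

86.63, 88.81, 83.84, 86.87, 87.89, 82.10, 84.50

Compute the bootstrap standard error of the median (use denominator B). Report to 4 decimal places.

Bootstrap SE is the standard deviation of the 7 replicate medians.
Mean of replicates: (86.63 + 88.81 + 83.84 + 86.87 + 87.89 + 82.10 + 84.50) / 7 = 600.64000 / 7 = 85.80571
Sum of squared deviations: (+0.82429)² + (+3.00429)² + (−1.96571)² + (+1.06429)² + (+2.08429)² + (−3.70571)² + (−1.30571)² = 34.48337
Variance = 34.48337 / 7 = 4.92620
SE* = √4.92620

SE* = 2.2195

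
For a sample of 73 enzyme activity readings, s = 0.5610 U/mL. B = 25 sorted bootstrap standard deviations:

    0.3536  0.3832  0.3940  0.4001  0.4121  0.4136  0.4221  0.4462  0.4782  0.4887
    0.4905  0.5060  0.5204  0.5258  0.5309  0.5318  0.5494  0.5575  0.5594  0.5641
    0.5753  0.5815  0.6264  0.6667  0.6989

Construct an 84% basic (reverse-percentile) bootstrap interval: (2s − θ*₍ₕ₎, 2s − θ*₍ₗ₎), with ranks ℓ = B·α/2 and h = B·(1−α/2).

(0.4956, 0.7388)

Percentile endpoints at ranks 2 and 23: θ*₍2₎ = 0.3832, θ*₍23₎ = 0.6264.
Basic interval reflects these around s:
  lower = 2 × 0.5610 − 0.6264 = 0.4956
  upper = 2 × 0.5610 − 0.3832 = 0.7388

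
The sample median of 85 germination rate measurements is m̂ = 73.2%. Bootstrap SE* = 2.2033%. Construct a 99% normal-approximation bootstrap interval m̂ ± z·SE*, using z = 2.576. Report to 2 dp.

(67.52, 78.88)

Margin = 2.576 × 2.2033 = 5.676
Interval: 73.2 ± 5.676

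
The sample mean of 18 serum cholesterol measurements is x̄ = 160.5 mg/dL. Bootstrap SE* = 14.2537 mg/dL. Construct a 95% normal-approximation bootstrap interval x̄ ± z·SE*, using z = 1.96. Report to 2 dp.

Margin = 1.96 × 14.2537 = 27.937
Interval: 160.5 ± 27.937

(132.56, 188.44)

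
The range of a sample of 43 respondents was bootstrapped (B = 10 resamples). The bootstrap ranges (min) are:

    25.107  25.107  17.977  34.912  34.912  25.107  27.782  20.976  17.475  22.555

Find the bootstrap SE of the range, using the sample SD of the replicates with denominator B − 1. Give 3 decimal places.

SE* = 6.074

Bootstrap SE is the standard deviation of the 10 replicate ranges.
Mean of replicates: (25.107 + 25.107 + 17.977 + 34.912 + 34.912 + 25.107 + 27.782 + 20.976 + 17.475 + 22.555) / 10 = 251.9100 / 10 = 25.1910
Sum of squared deviations: (−0.0840)² + (−0.0840)² + (−7.2140)² + (+9.7210)² + (+9.7210)² + (−0.0840)² + (+2.5910)² + (−4.2150)² + (−7.7160)² + (−2.6360)² = 332.0233
Variance = 332.0233 / 9 = 36.8915
SE* = √36.8915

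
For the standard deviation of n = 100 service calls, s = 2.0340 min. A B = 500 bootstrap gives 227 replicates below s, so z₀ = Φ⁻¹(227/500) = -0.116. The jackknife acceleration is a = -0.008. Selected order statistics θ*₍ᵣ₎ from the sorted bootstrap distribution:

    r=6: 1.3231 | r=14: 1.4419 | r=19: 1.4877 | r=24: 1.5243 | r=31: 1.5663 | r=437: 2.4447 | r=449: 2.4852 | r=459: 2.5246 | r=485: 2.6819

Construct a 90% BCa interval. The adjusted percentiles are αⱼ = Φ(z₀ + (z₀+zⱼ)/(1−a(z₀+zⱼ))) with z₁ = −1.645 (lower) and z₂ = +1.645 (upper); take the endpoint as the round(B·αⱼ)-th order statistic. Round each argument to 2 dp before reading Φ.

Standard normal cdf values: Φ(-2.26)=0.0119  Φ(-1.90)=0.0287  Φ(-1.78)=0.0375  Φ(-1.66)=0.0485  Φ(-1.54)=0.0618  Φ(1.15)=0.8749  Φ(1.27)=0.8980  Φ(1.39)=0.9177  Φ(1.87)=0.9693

Lower: z₀ + z₁ = -0.116 + (-1.645) = -1.761; 1 − a(z₀+z₁) = 1 − (-0.008)(-1.761) = 0.9859; argument = -0.116 + (-1.761)/0.9859 = -1.9022 → -1.90.
α₁ = Φ(-1.90) = 0.0287; rank = round(500 × 0.0287) = 14; θ*₍14₎ = 1.4419.
Upper: z₀ + z₂ = 1.529; 1 − a(z₀+z₂) = 1.0122; argument = 1.3945 → 1.39; α₂ = 0.9177; rank = 459; θ*₍459₎ = 2.5246.

(1.4419, 2.5246)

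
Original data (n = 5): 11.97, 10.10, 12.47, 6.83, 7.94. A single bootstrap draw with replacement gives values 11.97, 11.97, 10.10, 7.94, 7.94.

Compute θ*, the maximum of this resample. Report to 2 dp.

θ* = 11.97

Maximum = 11.97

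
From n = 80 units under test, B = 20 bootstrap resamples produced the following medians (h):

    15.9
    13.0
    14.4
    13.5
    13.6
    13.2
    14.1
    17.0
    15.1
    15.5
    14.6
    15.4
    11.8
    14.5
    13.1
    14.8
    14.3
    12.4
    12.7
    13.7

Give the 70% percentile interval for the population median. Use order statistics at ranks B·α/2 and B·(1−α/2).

(12.7, 15.4)

Sorted replicates: 11.8, 12.4, 12.7, 13.0, 13.1, 13.2, 13.5, 13.6, 13.7, 14.1, 14.3, 14.4, 14.5, 14.6, 14.8, 15.1, 15.4, 15.5, 15.9, 17.0
α = 0.30; lower rank = 20 × 0.150 = 3; upper rank = 20 × 0.850 = 17.
The 3rd smallest replicate is 12.7; the 17th is 15.4.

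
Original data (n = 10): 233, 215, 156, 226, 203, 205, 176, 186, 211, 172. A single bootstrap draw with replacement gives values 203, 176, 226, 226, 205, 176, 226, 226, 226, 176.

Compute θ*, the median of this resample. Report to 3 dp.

Sorted: 176, 176, 176, 203, 205, 226, 226, 226, 226, 226
Median = average of the two middle values = 215.500

θ* = 215.500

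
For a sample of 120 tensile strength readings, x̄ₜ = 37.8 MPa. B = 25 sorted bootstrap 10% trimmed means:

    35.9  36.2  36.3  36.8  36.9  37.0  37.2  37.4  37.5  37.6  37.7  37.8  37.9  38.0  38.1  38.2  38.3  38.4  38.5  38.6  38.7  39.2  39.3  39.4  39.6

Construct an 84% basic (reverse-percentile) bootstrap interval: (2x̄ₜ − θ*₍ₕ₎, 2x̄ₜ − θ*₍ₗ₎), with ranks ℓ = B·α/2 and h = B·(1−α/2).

(36.3, 39.4)

Percentile endpoints at ranks 2 and 23: θ*₍2₎ = 36.2, θ*₍23₎ = 39.3.
Basic interval reflects these around x̄ₜ:
  lower = 2 × 37.8 − 39.3 = 36.3
  upper = 2 × 37.8 − 36.2 = 39.4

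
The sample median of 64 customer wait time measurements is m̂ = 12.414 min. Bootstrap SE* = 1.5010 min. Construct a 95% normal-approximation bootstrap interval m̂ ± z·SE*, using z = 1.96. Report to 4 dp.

(9.4720, 15.3560)

Margin = 1.96 × 1.5010 = 2.94196
Interval: 12.414 ± 2.94196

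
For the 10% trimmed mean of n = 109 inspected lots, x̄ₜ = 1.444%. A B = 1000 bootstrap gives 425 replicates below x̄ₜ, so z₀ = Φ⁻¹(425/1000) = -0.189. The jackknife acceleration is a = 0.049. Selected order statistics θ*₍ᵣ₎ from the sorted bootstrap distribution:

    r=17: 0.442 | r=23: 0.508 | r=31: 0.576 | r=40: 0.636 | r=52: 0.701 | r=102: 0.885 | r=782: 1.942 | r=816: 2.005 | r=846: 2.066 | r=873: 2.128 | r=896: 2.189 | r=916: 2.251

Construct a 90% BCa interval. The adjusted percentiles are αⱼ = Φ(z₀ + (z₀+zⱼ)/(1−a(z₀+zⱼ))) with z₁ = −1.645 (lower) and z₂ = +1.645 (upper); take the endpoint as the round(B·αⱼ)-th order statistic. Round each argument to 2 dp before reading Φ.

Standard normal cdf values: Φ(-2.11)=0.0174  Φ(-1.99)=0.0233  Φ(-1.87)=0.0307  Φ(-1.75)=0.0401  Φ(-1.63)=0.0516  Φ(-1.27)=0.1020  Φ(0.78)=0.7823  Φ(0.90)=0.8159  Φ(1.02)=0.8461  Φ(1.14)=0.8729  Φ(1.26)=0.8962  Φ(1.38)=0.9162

(0.576, 2.251)

Lower: z₀ + z₁ = -0.189 + (-1.645) = -1.834; 1 − a(z₀+z₁) = 1 − (0.049)(-1.834) = 1.0899; argument = -0.189 + (-1.834)/1.0899 = -1.8718 → -1.87.
α₁ = Φ(-1.87) = 0.0307; rank = round(1000 × 0.0307) = 31; θ*₍31₎ = 0.576.
Upper: z₀ + z₂ = 1.456; 1 − a(z₀+z₂) = 0.9287; argument = 1.3789 → 1.38; α₂ = 0.9162; rank = 916; θ*₍916₎ = 2.251.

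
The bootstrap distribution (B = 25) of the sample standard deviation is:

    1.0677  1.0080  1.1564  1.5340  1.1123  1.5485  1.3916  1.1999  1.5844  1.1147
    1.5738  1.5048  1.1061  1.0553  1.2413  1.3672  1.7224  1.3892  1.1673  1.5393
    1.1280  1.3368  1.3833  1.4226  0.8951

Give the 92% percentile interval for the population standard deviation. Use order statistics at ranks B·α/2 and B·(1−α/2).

(0.8951, 1.5844)

Sorted replicates: 0.8951, 1.0080, 1.0553, 1.0677, 1.1061, 1.1123, 1.1147, 1.1280, 1.1564, 1.1673, 1.1999, 1.2413, 1.3368, 1.3672, 1.3833, 1.3892, 1.3916, 1.4226, 1.5048, 1.5340, 1.5393, 1.5485, 1.5738, 1.5844, 1.7224
α = 0.08; lower rank = 25 × 0.040 = 1; upper rank = 25 × 0.960 = 24.
The 1st smallest replicate is 0.8951; the 24th is 1.5844.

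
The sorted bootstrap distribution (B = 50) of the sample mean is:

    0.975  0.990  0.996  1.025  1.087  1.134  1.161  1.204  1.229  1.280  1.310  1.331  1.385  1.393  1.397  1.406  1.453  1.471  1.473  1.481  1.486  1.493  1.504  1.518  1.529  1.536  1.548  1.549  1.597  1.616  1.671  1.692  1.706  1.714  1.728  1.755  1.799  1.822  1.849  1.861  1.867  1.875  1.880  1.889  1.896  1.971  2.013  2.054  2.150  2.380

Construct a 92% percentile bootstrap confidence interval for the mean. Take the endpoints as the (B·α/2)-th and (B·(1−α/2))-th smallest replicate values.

(0.990, 2.054)

α = 0.08; lower rank = 50 × 0.040 = 2; upper rank = 50 × 0.960 = 48.
The 2nd smallest replicate is 0.990; the 48th is 2.054.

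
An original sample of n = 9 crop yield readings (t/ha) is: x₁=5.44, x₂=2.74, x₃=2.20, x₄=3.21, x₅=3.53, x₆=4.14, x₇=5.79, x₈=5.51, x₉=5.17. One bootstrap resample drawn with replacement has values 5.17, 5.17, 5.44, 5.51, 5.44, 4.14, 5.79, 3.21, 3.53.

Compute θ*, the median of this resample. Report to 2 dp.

θ* = 5.17

Sorted: 3.21, 3.53, 4.14, 5.17, 5.17, 5.44, 5.44, 5.51, 5.79
Median = middle value = 5.17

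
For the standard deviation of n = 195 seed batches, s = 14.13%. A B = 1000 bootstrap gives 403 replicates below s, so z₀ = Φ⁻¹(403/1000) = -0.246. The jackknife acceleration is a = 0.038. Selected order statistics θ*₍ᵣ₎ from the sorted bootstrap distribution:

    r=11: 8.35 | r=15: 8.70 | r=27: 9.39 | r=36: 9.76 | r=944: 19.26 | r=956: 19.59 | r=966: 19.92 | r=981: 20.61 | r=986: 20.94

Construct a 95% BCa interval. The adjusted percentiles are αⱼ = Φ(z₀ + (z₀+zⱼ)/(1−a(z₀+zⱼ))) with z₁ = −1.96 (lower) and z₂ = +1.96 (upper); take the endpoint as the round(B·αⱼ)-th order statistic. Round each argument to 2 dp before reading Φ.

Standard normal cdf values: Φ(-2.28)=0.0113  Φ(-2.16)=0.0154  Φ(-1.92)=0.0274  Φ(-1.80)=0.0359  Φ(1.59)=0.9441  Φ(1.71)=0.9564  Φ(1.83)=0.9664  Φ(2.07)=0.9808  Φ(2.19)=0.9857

(8.35, 19.26)

Lower: z₀ + z₁ = -0.246 + (-1.960) = -2.206; 1 − a(z₀+z₁) = 1 − (0.038)(-2.206) = 1.0838; argument = -0.246 + (-2.206)/1.0838 = -2.2814 → -2.28.
α₁ = Φ(-2.28) = 0.0113; rank = round(1000 × 0.0113) = 11; θ*₍11₎ = 8.35.
Upper: z₀ + z₂ = 1.714; 1 − a(z₀+z₂) = 0.9349; argument = 1.5874 → 1.59; α₂ = 0.9441; rank = 944; θ*₍944₎ = 19.26.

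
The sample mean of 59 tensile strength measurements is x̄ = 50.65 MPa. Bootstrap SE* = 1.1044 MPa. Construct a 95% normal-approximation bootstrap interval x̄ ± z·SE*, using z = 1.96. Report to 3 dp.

Margin = 1.96 × 1.1044 = 2.1646
Interval: 50.65 ± 2.1646

(48.485, 52.815)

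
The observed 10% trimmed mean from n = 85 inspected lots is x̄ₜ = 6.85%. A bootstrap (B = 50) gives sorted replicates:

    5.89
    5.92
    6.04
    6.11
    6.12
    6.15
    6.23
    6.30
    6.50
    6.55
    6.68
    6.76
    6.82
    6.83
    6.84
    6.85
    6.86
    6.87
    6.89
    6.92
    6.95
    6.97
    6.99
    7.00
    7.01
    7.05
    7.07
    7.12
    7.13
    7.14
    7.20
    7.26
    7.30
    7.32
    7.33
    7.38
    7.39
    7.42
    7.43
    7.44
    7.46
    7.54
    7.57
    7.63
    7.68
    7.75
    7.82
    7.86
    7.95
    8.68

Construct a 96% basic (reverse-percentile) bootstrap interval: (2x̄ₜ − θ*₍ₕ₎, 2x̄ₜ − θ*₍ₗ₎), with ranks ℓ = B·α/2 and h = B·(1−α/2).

(5.75, 7.81)

Percentile endpoints at ranks 1 and 49: θ*₍1₎ = 5.89, θ*₍49₎ = 7.95.
Basic interval reflects these around x̄ₜ:
  lower = 2 × 6.85 − 7.95 = 5.75
  upper = 2 × 6.85 − 5.89 = 7.81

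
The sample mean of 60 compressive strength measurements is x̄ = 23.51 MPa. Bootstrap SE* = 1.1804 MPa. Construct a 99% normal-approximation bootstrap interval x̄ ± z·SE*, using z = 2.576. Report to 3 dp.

Margin = 2.576 × 1.1804 = 3.0407
Interval: 23.51 ± 3.0407

(20.469, 26.551)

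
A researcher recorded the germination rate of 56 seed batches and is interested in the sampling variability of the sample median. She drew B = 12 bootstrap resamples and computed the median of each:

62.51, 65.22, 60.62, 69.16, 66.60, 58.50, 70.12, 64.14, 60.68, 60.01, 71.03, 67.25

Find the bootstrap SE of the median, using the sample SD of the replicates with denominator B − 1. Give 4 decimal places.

Bootstrap SE is the standard deviation of the 12 replicate medians.
Mean of replicates: (62.51 + 65.22 + 60.62 + 69.16 + 66.60 + 58.50 + 70.12 + 64.14 + 60.68 + 60.01 + 71.03 + 67.25) / 12 = 775.84000 / 12 = 64.65333
Sum of squared deviations: (−2.14333)² + (+0.56667)² + (−4.03333)² + (+4.50667)² + (+1.94667)² + (−6.15333)² + (+5.46667)² + (−0.51333)² + (−3.97333)² + (−4.64333)² + (+6.37667)² + (+2.59667)² = 198.04627
Variance = 198.04627 / 11 = 18.00421
SE* = √18.00421

SE* = 4.2431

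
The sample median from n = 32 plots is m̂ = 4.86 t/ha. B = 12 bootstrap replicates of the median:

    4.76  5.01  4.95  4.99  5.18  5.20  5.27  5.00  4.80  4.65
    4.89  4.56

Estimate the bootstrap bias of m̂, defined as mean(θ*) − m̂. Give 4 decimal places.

bias = +0.0783

mean(θ*) = (4.76 + 5.01 + 4.95 + 4.99 + 5.18 + 5.20 + 5.27 + 5.00 + 4.80 + 4.65 + 4.89 + 4.56) / 12 = 4.93833
bias = 4.93833 − 4.86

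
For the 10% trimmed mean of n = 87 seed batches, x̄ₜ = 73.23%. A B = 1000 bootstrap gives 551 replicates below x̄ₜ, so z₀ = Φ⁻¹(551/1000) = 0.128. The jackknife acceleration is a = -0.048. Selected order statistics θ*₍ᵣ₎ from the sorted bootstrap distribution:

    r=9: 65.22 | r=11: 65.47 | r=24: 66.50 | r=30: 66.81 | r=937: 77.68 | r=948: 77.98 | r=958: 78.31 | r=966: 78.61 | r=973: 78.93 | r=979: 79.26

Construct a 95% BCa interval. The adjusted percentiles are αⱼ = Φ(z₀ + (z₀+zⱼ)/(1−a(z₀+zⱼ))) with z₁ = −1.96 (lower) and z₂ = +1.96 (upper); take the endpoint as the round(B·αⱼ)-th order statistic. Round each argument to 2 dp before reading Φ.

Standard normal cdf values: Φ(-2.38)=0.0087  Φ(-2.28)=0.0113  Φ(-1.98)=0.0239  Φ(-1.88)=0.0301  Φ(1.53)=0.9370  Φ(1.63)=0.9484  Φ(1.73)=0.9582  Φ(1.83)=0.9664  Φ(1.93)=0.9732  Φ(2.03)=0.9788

(66.81, 79.26)

Lower: z₀ + z₁ = 0.128 + (-1.960) = -1.832; 1 − a(z₀+z₁) = 1 − (-0.048)(-1.832) = 0.9121; argument = 0.128 + (-1.832)/0.9121 = -1.8806 → -1.88.
α₁ = Φ(-1.88) = 0.0301; rank = round(1000 × 0.0301) = 30; θ*₍30₎ = 66.81.
Upper: z₀ + z₂ = 2.088; 1 − a(z₀+z₂) = 1.1002; argument = 2.0258 → 2.03; α₂ = 0.9788; rank = 979; θ*₍979₎ = 79.26.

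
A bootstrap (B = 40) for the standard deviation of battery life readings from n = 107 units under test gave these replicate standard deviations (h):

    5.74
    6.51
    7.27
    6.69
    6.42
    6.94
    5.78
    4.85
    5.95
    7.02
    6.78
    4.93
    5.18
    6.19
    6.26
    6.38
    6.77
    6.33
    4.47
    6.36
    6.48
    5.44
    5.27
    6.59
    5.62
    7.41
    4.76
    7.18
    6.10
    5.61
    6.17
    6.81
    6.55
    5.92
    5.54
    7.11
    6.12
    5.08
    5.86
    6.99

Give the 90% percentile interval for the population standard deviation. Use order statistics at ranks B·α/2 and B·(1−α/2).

Sorted replicates: 4.47, 4.76, 4.85, 4.93, 5.08, 5.18, 5.27, 5.44, 5.54, 5.61, 5.62, 5.74, 5.78, 5.86, 5.92, 5.95, 6.10, 6.12, 6.17, 6.19, 6.26, 6.33, 6.36, 6.38, 6.42, 6.48, 6.51, 6.55, 6.59, 6.69, 6.77, 6.78, 6.81, 6.94, 6.99, 7.02, 7.11, 7.18, 7.27, 7.41
α = 0.10; lower rank = 40 × 0.050 = 2; upper rank = 40 × 0.950 = 38.
The 2nd smallest replicate is 4.76; the 38th is 7.18.

(4.76, 7.18)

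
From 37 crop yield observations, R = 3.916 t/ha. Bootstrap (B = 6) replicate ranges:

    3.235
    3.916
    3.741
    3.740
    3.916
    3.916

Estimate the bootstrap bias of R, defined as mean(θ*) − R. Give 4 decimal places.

bias = −0.1720

mean(θ*) = (3.235 + 3.916 + 3.741 + 3.740 + 3.916 + 3.916) / 6 = 3.74400
bias = 3.74400 − 3.916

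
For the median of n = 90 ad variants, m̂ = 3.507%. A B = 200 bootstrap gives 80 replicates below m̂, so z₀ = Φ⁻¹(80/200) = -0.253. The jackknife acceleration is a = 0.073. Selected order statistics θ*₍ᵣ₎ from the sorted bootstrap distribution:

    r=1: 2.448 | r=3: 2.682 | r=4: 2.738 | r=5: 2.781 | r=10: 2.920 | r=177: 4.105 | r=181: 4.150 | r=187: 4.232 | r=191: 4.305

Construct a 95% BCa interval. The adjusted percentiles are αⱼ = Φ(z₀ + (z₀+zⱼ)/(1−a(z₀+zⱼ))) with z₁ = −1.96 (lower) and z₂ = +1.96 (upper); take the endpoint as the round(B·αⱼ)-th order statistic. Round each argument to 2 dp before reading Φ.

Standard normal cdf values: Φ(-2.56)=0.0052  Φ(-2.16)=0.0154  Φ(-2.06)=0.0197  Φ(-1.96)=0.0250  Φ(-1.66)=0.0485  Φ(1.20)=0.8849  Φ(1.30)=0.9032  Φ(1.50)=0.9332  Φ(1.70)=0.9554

Lower: z₀ + z₁ = -0.253 + (-1.960) = -2.213; 1 − a(z₀+z₁) = 1 − (0.073)(-2.213) = 1.1615; argument = -0.253 + (-2.213)/1.1615 = -2.1582 → -2.16.
α₁ = Φ(-2.16) = 0.0154; rank = round(200 × 0.0154) = 3; θ*₍3₎ = 2.682.
Upper: z₀ + z₂ = 1.707; 1 − a(z₀+z₂) = 0.8754; argument = 1.6970 → 1.70; α₂ = 0.9554; rank = 191; θ*₍191₎ = 4.305.

(2.682, 4.305)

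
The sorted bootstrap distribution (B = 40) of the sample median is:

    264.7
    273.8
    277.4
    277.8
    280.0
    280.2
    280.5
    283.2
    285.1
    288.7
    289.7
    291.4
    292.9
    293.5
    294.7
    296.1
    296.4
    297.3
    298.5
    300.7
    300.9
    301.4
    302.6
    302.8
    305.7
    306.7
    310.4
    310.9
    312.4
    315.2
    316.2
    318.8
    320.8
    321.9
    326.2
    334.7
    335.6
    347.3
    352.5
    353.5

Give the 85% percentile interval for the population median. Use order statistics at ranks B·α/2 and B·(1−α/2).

(277.4, 335.6)

α = 0.15; lower rank = 40 × 0.075 = 3; upper rank = 40 × 0.925 = 37.
The 3rd smallest replicate is 277.4; the 37th is 335.6.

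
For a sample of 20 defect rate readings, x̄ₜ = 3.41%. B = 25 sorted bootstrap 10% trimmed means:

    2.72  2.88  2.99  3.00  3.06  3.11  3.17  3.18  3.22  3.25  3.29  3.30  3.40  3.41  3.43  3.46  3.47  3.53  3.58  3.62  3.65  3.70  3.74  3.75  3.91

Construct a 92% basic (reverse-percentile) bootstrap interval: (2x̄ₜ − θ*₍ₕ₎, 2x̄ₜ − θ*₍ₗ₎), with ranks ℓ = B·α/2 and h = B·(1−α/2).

Percentile endpoints at ranks 1 and 24: θ*₍1₎ = 2.72, θ*₍24₎ = 3.75.
Basic interval reflects these around x̄ₜ:
  lower = 2 × 3.41 − 3.75 = 3.07
  upper = 2 × 3.41 − 2.72 = 4.10

(3.07, 4.10)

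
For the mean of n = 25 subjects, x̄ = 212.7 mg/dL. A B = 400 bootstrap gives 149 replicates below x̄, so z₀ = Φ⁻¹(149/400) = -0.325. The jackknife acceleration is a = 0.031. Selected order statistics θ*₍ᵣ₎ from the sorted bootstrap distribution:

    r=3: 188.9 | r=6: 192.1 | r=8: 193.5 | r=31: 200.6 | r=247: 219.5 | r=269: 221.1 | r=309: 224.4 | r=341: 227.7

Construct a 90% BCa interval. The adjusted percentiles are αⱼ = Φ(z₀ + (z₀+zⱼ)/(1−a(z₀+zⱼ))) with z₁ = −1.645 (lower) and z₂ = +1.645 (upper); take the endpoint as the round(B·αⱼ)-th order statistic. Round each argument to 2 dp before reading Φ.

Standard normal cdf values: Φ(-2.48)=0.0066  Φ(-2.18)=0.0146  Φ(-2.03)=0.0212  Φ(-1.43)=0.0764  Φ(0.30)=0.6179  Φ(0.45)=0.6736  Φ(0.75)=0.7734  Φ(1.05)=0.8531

(192.1, 227.7)

Lower: z₀ + z₁ = -0.325 + (-1.645) = -1.970; 1 − a(z₀+z₁) = 1 − (0.031)(-1.970) = 1.0611; argument = -0.325 + (-1.970)/1.0611 = -2.1816 → -2.18.
α₁ = Φ(-2.18) = 0.0146; rank = round(400 × 0.0146) = 6; θ*₍6₎ = 192.1.
Upper: z₀ + z₂ = 1.320; 1 − a(z₀+z₂) = 0.9591; argument = 1.0513 → 1.05; α₂ = 0.8531; rank = 341; θ*₍341₎ = 227.7.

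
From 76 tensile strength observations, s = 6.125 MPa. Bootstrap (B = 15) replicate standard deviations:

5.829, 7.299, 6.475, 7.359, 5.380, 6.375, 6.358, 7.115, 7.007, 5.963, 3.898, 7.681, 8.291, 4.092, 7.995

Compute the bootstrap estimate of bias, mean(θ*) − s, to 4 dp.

bias = +0.3495

mean(θ*) = (5.829 + 7.299 + 6.475 + 7.359 + 5.380 + 6.375 + 6.358 + 7.115 + 7.007 + 5.963 + 3.898 + 7.681 + 8.291 + 4.092 + 7.995) / 15 = 6.47447
bias = 6.47447 − 6.125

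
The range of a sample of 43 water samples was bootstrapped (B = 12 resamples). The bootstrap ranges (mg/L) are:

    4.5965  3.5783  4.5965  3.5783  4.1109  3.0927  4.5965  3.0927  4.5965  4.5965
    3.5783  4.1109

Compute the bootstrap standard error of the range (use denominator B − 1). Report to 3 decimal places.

SE* = 0.602

Bootstrap SE is the standard deviation of the 12 replicate ranges.
Mean of replicates: (4.5965 + 3.5783 + 4.5965 + 3.5783 + 4.1109 + 3.0927 + 4.5965 + 3.0927 + 4.5965 + 4.5965 + 3.5783 + 4.1109) / 12 = 48.12460 / 12 = 4.01038
Sum of squared deviations: (+0.58612)² + (−0.43208)² + (+0.58612)² + (−0.43208)² + (+0.10052)² + (−0.91768)² + (+0.58612)² + (−0.91768)² + (+0.58612)² + (+0.58612)² + (−0.43208)² + (+0.10052)² = 3.98224
Variance = 3.98224 / 11 = 0.36202
SE* = √0.36202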